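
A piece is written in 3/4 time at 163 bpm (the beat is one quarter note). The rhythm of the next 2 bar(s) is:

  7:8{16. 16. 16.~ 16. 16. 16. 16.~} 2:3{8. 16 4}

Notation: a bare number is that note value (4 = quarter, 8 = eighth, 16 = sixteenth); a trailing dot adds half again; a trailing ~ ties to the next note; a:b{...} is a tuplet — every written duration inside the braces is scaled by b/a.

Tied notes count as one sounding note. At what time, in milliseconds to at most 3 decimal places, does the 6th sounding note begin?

note 6 onset = 18/7b = 946.538ms

1. 0.0ms @ 0 + 157.756ms (3/7)
2. 157.756ms @ 3/7 + 157.756ms (3/7)
3. 315.513ms @ 6/7 + 315.513ms (6/7)
4. 631.025ms @ 12/7 + 157.756ms (3/7)
5. 788.782ms @ 15/7 + 157.756ms (3/7)
6. 946.538ms @ 18/7 + 571.867ms (87/56)
7. 1518.405ms @ 33/8 + 138.037ms (3/8)
8. 1656.442ms @ 9/2 + 552.147ms (3/2)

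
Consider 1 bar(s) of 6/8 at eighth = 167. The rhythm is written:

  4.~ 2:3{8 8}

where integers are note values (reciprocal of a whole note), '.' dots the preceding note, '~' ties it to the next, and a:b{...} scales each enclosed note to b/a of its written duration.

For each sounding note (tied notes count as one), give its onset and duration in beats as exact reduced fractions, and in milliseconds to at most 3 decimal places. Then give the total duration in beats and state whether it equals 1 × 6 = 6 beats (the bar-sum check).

1) 0.0ms=0b +1616.766ms=9/2b
2) 1616.766ms=9/2b +538.922ms=3/2b
Σ=6b of 6 (167bpm 6/8) — PASS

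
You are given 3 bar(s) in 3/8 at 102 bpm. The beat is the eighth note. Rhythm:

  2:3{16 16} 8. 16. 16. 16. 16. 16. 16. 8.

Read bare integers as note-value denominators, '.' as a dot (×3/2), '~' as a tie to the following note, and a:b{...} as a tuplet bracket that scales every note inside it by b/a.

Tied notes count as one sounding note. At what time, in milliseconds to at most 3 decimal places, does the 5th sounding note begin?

1. 0.0ms @ 0 + 441.176ms (3/4)
2. 441.176ms @ 3/4 + 441.176ms (3/4)
3. 882.353ms @ 3/2 + 882.353ms (3/2)
4. 1764.706ms @ 3 + 441.176ms (3/4)
5. 2205.882ms @ 15/4 + 441.176ms (3/4)
6. 2647.059ms @ 9/2 + 441.176ms (3/4)
7. 3088.235ms @ 21/4 + 441.176ms (3/4)
8. 3529.412ms @ 6 + 441.176ms (3/4)
9. 3970.588ms @ 27/4 + 441.176ms (3/4)
10. 4411.765ms @ 15/2 + 882.353ms (3/2)

note 5 onset = 15/4b = 2205.882ms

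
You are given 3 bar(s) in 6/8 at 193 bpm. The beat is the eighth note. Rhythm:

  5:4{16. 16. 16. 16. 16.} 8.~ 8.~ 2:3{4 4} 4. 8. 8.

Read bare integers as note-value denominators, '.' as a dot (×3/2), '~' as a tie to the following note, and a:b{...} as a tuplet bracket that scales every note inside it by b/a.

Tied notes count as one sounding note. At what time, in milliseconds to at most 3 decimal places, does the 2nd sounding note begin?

note 2 onset = 3/5b = 186.528ms

1. 0.0ms @ 0 + 186.528ms (3/5)
2. 186.528ms @ 3/5 + 186.528ms (3/5)
3. 373.057ms @ 6/5 + 186.528ms (3/5)
4. 559.585ms @ 9/5 + 186.528ms (3/5)
5. 746.114ms @ 12/5 + 186.528ms (3/5)
6. 932.642ms @ 3 + 1865.285ms (6)
7. 2797.927ms @ 9 + 932.642ms (3)
8. 3730.57ms @ 12 + 932.642ms (3)
9. 4663.212ms @ 15 + 466.321ms (3/2)
10. 5129.534ms @ 33/2 + 466.321ms (3/2)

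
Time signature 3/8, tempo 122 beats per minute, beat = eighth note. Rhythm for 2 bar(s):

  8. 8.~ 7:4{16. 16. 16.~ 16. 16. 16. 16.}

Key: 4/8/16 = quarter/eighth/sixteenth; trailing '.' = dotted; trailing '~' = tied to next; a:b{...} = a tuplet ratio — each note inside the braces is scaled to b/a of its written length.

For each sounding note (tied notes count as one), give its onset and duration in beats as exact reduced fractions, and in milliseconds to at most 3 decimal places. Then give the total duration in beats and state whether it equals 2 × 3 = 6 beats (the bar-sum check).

1) 0.0ms=0b +737.705ms=3/2b
2) 737.705ms=3/2b +948.478ms=27/14b
3) 1686.183ms=24/7b +210.773ms=3/7b
4) 1896.956ms=27/7b +421.546ms=6/7b
5) 2318.501ms=33/7b +210.773ms=3/7b
6) 2529.274ms=36/7b +210.773ms=3/7b
7) 2740.047ms=39/7b +210.773ms=3/7b
Σ=6b of 6 (122bpm 3/8) — PASS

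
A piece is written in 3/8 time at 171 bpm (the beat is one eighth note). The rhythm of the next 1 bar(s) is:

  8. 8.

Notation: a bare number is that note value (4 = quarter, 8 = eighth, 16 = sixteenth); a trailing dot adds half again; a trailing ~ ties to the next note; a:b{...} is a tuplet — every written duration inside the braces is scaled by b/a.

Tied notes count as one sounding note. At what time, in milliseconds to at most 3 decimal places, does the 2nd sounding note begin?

1. 0.0ms @ 0 + 526.316ms (3/2)
2. 526.316ms @ 3/2 + 526.316ms (3/2)

note 2 onset = 3/2b = 526.316ms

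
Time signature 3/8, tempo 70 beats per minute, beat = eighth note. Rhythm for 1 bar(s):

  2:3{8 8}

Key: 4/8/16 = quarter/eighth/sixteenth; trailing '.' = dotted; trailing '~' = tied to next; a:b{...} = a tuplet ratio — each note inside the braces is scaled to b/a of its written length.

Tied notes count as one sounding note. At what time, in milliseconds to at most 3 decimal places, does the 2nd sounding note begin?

1. 0.0ms @ 0 + 1285.714ms (3/2)
2. 1285.714ms @ 3/2 + 1285.714ms (3/2)

note 2 onset = 3/2b = 1285.714ms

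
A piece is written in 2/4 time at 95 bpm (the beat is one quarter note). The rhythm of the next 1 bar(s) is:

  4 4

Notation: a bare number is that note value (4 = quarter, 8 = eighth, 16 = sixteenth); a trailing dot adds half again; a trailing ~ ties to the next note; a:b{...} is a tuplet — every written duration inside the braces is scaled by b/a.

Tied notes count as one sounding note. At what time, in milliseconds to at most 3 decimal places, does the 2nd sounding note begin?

note 2 onset = 1b = 631.579ms

1. 0.0ms @ 0 + 631.579ms (1)
2. 631.579ms @ 1 + 631.579ms (1)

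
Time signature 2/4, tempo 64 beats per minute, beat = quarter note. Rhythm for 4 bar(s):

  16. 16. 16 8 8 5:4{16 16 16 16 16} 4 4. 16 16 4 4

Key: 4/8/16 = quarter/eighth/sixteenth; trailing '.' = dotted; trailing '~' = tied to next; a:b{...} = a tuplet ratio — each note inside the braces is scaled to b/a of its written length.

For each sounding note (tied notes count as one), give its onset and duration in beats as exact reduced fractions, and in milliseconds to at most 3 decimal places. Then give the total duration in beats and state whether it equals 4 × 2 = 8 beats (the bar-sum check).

1) 0.0ms=0b +351.562ms=3/8b
2) 351.562ms=3/8b +351.562ms=3/8b
3) 703.125ms=3/4b +234.375ms=1/4b
4) 937.5ms=1b +468.75ms=1/2b
5) 1406.25ms=3/2b +468.75ms=1/2b
6) 1875.0ms=2b +187.5ms=1/5b
7) 2062.5ms=11/5b +187.5ms=1/5b
8) 2250.0ms=12/5b +187.5ms=1/5b
9) 2437.5ms=13/5b +187.5ms=1/5b
10) 2625.0ms=14/5b +187.5ms=1/5b
11) 2812.5ms=3b +937.5ms=1b
12) 3750.0ms=4b +1406.25ms=3/2b
13) 5156.25ms=11/2b +234.375ms=1/4b
14) 5390.625ms=23/4b +234.375ms=1/4b
15) 5625.0ms=6b +937.5ms=1b
16) 6562.5ms=7b +937.5ms=1b
Σ=8b of 8 (64bpm 2/4) — PASS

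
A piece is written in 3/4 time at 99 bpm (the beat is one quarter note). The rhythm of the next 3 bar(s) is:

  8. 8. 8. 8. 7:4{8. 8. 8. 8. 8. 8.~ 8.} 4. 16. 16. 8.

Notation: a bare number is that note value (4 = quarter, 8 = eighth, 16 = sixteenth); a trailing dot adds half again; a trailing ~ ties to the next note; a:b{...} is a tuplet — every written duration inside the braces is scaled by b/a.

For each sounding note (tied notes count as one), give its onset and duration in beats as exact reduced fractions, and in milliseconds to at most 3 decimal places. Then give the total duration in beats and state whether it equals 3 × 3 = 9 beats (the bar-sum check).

1) 0.0ms=0b +454.545ms=3/4b
2) 454.545ms=3/4b +454.545ms=3/4b
3) 909.091ms=3/2b +454.545ms=3/4b
4) 1363.636ms=9/4b +454.545ms=3/4b
5) 1818.182ms=3b +259.74ms=3/7b
6) 2077.922ms=24/7b +259.74ms=3/7b
7) 2337.662ms=27/7b +259.74ms=3/7b
8) 2597.403ms=30/7b +259.74ms=3/7b
9) 2857.143ms=33/7b +259.74ms=3/7b
10) 3116.883ms=36/7b +519.481ms=6/7b
11) 3636.364ms=6b +909.091ms=3/2b
12) 4545.455ms=15/2b +227.273ms=3/8b
13) 4772.727ms=63/8b +227.273ms=3/8b
14) 5000.0ms=33/4b +454.545ms=3/4b
Σ=9b of 9 (99bpm 3/4) — PASS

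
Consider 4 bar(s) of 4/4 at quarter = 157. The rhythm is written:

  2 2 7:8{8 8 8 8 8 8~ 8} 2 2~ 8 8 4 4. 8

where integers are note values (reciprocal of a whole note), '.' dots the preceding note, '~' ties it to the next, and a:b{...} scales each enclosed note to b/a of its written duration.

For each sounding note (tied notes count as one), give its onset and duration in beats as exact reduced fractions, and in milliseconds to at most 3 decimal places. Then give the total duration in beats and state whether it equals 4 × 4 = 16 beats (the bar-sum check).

1) 0.0ms=0b +764.331ms=2b
2) 764.331ms=2b +764.331ms=2b
3) 1528.662ms=4b +218.38ms=4/7b
4) 1747.043ms=32/7b +218.38ms=4/7b
5) 1965.423ms=36/7b +218.38ms=4/7b
6) 2183.803ms=40/7b +218.38ms=4/7b
7) 2402.184ms=44/7b +218.38ms=4/7b
8) 2620.564ms=48/7b +436.761ms=8/7b
9) 3057.325ms=8b +764.331ms=2b
10) 3821.656ms=10b +955.414ms=5/2b
11) 4777.07ms=25/2b +191.083ms=1/2b
12) 4968.153ms=13b +382.166ms=1b
13) 5350.318ms=14b +573.248ms=3/2b
14) 5923.567ms=31/2b +191.083ms=1/2b
Σ=16b of 16 (157bpm 4/4) — PASS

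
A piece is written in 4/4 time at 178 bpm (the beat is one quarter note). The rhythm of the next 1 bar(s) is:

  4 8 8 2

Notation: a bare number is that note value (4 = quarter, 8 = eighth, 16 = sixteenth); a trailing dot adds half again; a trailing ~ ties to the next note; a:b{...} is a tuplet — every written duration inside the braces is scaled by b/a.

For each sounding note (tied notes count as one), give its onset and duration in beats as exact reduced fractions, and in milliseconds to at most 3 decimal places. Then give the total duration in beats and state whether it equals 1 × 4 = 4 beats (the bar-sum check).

1) 0.0ms=0b +337.079ms=1b
2) 337.079ms=1b +168.539ms=1/2b
3) 505.618ms=3/2b +168.539ms=1/2b
4) 674.157ms=2b +674.157ms=2b
Σ=4b of 4 (178bpm 4/4) — PASS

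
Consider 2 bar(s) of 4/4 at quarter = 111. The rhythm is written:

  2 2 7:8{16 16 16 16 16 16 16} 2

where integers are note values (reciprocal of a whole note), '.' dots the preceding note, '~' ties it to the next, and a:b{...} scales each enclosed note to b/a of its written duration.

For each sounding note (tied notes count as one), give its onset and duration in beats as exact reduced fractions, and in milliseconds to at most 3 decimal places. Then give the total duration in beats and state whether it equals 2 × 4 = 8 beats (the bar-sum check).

1) 0.0ms=0b +1081.081ms=2b
2) 1081.081ms=2b +1081.081ms=2b
3) 2162.162ms=4b +154.44ms=2/7b
4) 2316.602ms=30/7b +154.44ms=2/7b
5) 2471.042ms=32/7b +154.44ms=2/7b
6) 2625.483ms=34/7b +154.44ms=2/7b
7) 2779.923ms=36/7b +154.44ms=2/7b
8) 2934.363ms=38/7b +154.44ms=2/7b
9) 3088.803ms=40/7b +154.44ms=2/7b
10) 3243.243ms=6b +1081.081ms=2b
Σ=8b of 8 (111bpm 4/4) — PASS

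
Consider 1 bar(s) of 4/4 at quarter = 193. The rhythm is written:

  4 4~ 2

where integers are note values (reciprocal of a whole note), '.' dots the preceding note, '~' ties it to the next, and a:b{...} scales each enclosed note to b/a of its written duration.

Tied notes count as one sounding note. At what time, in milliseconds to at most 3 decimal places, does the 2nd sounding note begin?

note 2 onset = 1b = 310.881ms

1. 0.0ms @ 0 + 310.881ms (1)
2. 310.881ms @ 1 + 932.642ms (3)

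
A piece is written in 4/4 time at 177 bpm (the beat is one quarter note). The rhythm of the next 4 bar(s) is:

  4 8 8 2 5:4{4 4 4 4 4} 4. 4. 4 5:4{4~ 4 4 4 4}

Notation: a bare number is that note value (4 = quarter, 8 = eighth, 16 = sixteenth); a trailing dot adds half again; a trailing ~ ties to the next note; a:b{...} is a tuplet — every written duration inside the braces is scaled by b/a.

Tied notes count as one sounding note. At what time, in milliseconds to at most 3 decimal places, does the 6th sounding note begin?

note 6 onset = 24/5b = 1627.119ms

1. 0.0ms @ 0 + 338.983ms (1)
2. 338.983ms @ 1 + 169.492ms (1/2)
3. 508.475ms @ 3/2 + 169.492ms (1/2)
4. 677.966ms @ 2 + 677.966ms (2)
5. 1355.932ms @ 4 + 271.186ms (4/5)
6. 1627.119ms @ 24/5 + 271.186ms (4/5)
7. 1898.305ms @ 28/5 + 271.186ms (4/5)
8. 2169.492ms @ 32/5 + 271.186ms (4/5)
9. 2440.678ms @ 36/5 + 271.186ms (4/5)
10. 2711.864ms @ 8 + 508.475ms (3/2)
11. 3220.339ms @ 19/2 + 508.475ms (3/2)
12. 3728.814ms @ 11 + 338.983ms (1)
13. 4067.797ms @ 12 + 542.373ms (8/5)
14. 4610.169ms @ 68/5 + 271.186ms (4/5)
15. 4881.356ms @ 72/5 + 271.186ms (4/5)
16. 5152.542ms @ 76/5 + 271.186ms (4/5)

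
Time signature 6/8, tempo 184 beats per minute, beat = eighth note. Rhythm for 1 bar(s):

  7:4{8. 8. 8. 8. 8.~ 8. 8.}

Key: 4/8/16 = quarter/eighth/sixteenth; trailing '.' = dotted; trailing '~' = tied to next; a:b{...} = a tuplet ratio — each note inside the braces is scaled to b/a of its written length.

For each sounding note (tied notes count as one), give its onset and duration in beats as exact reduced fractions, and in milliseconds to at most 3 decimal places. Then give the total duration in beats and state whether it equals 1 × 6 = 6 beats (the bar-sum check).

1) 0.0ms=0b +279.503ms=6/7b
2) 279.503ms=6/7b +279.503ms=6/7b
3) 559.006ms=12/7b +279.503ms=6/7b
4) 838.509ms=18/7b +279.503ms=6/7b
5) 1118.012ms=24/7b +559.006ms=12/7b
6) 1677.019ms=36/7b +279.503ms=6/7b
Σ=6b of 6 (184bpm 6/8) — PASS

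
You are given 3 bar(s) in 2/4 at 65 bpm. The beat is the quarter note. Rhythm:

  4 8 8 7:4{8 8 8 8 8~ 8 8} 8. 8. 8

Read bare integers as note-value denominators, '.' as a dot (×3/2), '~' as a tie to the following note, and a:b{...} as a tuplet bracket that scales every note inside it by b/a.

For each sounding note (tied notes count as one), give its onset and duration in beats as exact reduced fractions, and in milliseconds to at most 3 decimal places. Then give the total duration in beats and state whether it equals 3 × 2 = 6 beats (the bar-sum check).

1) 0.0ms=0b +923.077ms=1b
2) 923.077ms=1b +461.538ms=1/2b
3) 1384.615ms=3/2b +461.538ms=1/2b
4) 1846.154ms=2b +263.736ms=2/7b
5) 2109.89ms=16/7b +263.736ms=2/7b
6) 2373.626ms=18/7b +263.736ms=2/7b
7) 2637.363ms=20/7b +263.736ms=2/7b
8) 2901.099ms=22/7b +527.473ms=4/7b
9) 3428.571ms=26/7b +263.736ms=2/7b
10) 3692.308ms=4b +692.308ms=3/4b
11) 4384.615ms=19/4b +692.308ms=3/4b
12) 5076.923ms=11/2b +461.538ms=1/2b
Σ=6b of 6 (65bpm 2/4) — PASS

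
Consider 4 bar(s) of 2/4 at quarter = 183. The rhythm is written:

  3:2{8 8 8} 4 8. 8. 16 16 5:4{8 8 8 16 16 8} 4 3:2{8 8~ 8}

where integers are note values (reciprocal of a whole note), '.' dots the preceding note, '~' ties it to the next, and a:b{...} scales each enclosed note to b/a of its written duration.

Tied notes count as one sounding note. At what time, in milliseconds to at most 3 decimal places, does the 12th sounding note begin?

note 12 onset = 26/5b = 1704.918ms

1. 0.0ms @ 0 + 109.29ms (1/3)
2. 109.29ms @ 1/3 + 109.29ms (1/3)
3. 218.579ms @ 2/3 + 109.29ms (1/3)
4. 327.869ms @ 1 + 327.869ms (1)
5. 655.738ms @ 2 + 245.902ms (3/4)
6. 901.639ms @ 11/4 + 245.902ms (3/4)
7. 1147.541ms @ 7/2 + 81.967ms (1/4)
8. 1229.508ms @ 15/4 + 81.967ms (1/4)
9. 1311.475ms @ 4 + 131.148ms (2/5)
10. 1442.623ms @ 22/5 + 131.148ms (2/5)
11. 1573.77ms @ 24/5 + 131.148ms (2/5)
12. 1704.918ms @ 26/5 + 65.574ms (1/5)
13. 1770.492ms @ 27/5 + 65.574ms (1/5)
14. 1836.066ms @ 28/5 + 131.148ms (2/5)
15. 1967.213ms @ 6 + 327.869ms (1)
16. 2295.082ms @ 7 + 109.29ms (1/3)
17. 2404.372ms @ 22/3 + 218.579ms (2/3)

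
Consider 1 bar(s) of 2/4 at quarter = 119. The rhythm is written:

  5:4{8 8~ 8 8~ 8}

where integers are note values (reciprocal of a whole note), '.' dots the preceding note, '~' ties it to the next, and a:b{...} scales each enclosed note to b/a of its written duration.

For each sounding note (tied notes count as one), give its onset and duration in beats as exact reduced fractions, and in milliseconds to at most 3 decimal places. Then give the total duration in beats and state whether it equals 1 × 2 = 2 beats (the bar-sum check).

1) 0.0ms=0b +201.681ms=2/5b
2) 201.681ms=2/5b +403.361ms=4/5b
3) 605.042ms=6/5b +403.361ms=4/5b
Σ=2b of 2 (119bpm 2/4) — PASS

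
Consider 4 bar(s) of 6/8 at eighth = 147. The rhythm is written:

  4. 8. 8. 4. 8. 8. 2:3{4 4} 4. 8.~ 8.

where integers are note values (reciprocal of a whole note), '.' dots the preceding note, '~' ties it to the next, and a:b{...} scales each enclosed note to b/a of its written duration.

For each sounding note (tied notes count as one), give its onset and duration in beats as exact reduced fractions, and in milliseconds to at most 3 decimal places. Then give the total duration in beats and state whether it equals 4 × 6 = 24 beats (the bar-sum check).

1) 0.0ms=0b +1224.49ms=3b
2) 1224.49ms=3b +612.245ms=3/2b
3) 1836.735ms=9/2b +612.245ms=3/2b
4) 2448.98ms=6b +1224.49ms=3b
5) 3673.469ms=9b +612.245ms=3/2b
6) 4285.714ms=21/2b +612.245ms=3/2b
7) 4897.959ms=12b +1224.49ms=3b
8) 6122.449ms=15b +1224.49ms=3b
9) 7346.939ms=18b +1224.49ms=3b
10) 8571.429ms=21b +1224.49ms=3b
Σ=24b of 24 (147bpm 6/8) — PASS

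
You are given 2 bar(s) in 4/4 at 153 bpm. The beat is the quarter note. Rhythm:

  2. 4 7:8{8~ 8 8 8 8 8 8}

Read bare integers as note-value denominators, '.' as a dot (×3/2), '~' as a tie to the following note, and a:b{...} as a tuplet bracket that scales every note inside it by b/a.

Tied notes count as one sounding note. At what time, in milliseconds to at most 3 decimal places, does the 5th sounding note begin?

note 5 onset = 40/7b = 2240.896ms

1. 0.0ms @ 0 + 1176.471ms (3)
2. 1176.471ms @ 3 + 392.157ms (1)
3. 1568.627ms @ 4 + 448.179ms (8/7)
4. 2016.807ms @ 36/7 + 224.09ms (4/7)
5. 2240.896ms @ 40/7 + 224.09ms (4/7)
6. 2464.986ms @ 44/7 + 224.09ms (4/7)
7. 2689.076ms @ 48/7 + 224.09ms (4/7)
8. 2913.165ms @ 52/7 + 224.09ms (4/7)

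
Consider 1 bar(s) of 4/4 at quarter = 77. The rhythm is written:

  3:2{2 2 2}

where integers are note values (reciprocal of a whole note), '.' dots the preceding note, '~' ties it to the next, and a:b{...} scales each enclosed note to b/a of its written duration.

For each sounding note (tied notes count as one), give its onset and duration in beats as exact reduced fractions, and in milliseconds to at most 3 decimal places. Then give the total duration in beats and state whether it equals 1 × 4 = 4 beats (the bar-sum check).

1) 0.0ms=0b +1038.961ms=4/3b
2) 1038.961ms=4/3b +1038.961ms=4/3b
3) 2077.922ms=8/3b +1038.961ms=4/3b
Σ=4b of 4 (77bpm 4/4) — PASS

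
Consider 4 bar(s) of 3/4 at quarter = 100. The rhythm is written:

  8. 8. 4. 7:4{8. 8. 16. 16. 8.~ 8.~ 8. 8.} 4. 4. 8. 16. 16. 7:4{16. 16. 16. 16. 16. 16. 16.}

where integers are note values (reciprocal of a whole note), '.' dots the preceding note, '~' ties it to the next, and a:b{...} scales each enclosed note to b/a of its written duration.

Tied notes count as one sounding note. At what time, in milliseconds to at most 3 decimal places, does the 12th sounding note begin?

note 12 onset = 9b = 5400.0ms

1. 0.0ms @ 0 + 450.0ms (3/4)
2. 450.0ms @ 3/4 + 450.0ms (3/4)
3. 900.0ms @ 3/2 + 900.0ms (3/2)
4. 1800.0ms @ 3 + 257.143ms (3/7)
5. 2057.143ms @ 24/7 + 257.143ms (3/7)
6. 2314.286ms @ 27/7 + 128.571ms (3/14)
7. 2442.857ms @ 57/14 + 128.571ms (3/14)
8. 2571.429ms @ 30/7 + 771.429ms (9/7)
9. 3342.857ms @ 39/7 + 257.143ms (3/7)
10. 3600.0ms @ 6 + 900.0ms (3/2)
11. 4500.0ms @ 15/2 + 900.0ms (3/2)
12. 5400.0ms @ 9 + 450.0ms (3/4)
13. 5850.0ms @ 39/4 + 225.0ms (3/8)
14. 6075.0ms @ 81/8 + 225.0ms (3/8)
15. 6300.0ms @ 21/2 + 128.571ms (3/14)
16. 6428.571ms @ 75/7 + 128.571ms (3/14)
17. 6557.143ms @ 153/14 + 128.571ms (3/14)
18. 6685.714ms @ 78/7 + 128.571ms (3/14)
19. 6814.286ms @ 159/14 + 128.571ms (3/14)
20. 6942.857ms @ 81/7 + 128.571ms (3/14)
21. 7071.429ms @ 165/14 + 128.571ms (3/14)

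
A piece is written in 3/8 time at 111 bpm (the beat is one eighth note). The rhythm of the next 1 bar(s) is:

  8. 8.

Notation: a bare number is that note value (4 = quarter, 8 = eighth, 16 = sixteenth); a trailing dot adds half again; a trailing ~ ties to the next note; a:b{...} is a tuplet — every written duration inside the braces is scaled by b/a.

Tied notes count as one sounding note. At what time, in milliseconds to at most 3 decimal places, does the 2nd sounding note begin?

note 2 onset = 3/2b = 810.811ms

1. 0.0ms @ 0 + 810.811ms (3/2)
2. 810.811ms @ 3/2 + 810.811ms (3/2)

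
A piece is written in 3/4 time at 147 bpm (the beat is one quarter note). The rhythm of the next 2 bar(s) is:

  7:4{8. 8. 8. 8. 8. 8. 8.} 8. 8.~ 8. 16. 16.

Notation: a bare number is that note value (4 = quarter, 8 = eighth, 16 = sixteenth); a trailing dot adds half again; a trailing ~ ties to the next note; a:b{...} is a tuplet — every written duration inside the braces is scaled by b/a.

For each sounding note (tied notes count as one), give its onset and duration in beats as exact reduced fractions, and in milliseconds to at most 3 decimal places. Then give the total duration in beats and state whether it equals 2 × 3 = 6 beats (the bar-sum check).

1) 0.0ms=0b +174.927ms=3/7b
2) 174.927ms=3/7b +174.927ms=3/7b
3) 349.854ms=6/7b +174.927ms=3/7b
4) 524.781ms=9/7b +174.927ms=3/7b
5) 699.708ms=12/7b +174.927ms=3/7b
6) 874.636ms=15/7b +174.927ms=3/7b
7) 1049.563ms=18/7b +174.927ms=3/7b
8) 1224.49ms=3b +306.122ms=3/4b
9) 1530.612ms=15/4b +612.245ms=3/2b
10) 2142.857ms=21/4b +153.061ms=3/8b
11) 2295.918ms=45/8b +153.061ms=3/8b
Σ=6b of 6 (147bpm 3/4) — PASS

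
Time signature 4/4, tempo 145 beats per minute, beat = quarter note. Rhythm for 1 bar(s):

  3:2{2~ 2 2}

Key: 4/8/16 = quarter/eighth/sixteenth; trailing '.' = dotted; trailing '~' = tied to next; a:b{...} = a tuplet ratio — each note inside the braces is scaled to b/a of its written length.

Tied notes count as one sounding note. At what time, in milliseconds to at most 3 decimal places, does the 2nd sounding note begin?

note 2 onset = 8/3b = 1103.448ms

1. 0.0ms @ 0 + 1103.448ms (8/3)
2. 1103.448ms @ 8/3 + 551.724ms (4/3)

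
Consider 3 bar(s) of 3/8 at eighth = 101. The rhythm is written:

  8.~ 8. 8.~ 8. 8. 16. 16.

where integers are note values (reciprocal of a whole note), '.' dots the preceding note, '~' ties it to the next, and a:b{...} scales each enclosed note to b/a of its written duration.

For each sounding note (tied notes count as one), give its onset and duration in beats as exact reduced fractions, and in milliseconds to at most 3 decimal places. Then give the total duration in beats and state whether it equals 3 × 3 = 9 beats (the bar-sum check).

1) 0.0ms=0b +1782.178ms=3b
2) 1782.178ms=3b +1782.178ms=3b
3) 3564.356ms=6b +891.089ms=3/2b
4) 4455.446ms=15/2b +445.545ms=3/4b
5) 4900.99ms=33/4b +445.545ms=3/4b
Σ=9b of 9 (101bpm 3/8) — PASS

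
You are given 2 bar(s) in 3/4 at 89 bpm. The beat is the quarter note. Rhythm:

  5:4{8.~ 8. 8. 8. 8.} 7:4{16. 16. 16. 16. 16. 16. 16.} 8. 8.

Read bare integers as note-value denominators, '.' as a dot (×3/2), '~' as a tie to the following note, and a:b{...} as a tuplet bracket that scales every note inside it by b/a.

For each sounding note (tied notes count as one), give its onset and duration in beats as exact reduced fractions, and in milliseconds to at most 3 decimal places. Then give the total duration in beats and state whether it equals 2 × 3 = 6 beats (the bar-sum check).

1) 0.0ms=0b +808.989ms=6/5b
2) 808.989ms=6/5b +404.494ms=3/5b
3) 1213.483ms=9/5b +404.494ms=3/5b
4) 1617.978ms=12/5b +404.494ms=3/5b
5) 2022.472ms=3b +144.462ms=3/14b
6) 2166.934ms=45/14b +144.462ms=3/14b
7) 2311.396ms=24/7b +144.462ms=3/14b
8) 2455.859ms=51/14b +144.462ms=3/14b
9) 2600.321ms=27/7b +144.462ms=3/14b
10) 2744.783ms=57/14b +144.462ms=3/14b
11) 2889.246ms=30/7b +144.462ms=3/14b
12) 3033.708ms=9/2b +505.618ms=3/4b
13) 3539.326ms=21/4b +505.618ms=3/4b
Σ=6b of 6 (89bpm 3/4) — PASS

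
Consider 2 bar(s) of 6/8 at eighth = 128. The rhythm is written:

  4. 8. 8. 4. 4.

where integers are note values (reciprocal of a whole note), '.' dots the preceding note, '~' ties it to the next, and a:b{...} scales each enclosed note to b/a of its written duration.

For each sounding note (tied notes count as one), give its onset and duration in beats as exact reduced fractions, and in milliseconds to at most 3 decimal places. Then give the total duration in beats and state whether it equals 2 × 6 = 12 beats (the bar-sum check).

1) 0.0ms=0b +1406.25ms=3b
2) 1406.25ms=3b +703.125ms=3/2b
3) 2109.375ms=9/2b +703.125ms=3/2b
4) 2812.5ms=6b +1406.25ms=3b
5) 4218.75ms=9b +1406.25ms=3b
Σ=12b of 12 (128bpm 6/8) — PASS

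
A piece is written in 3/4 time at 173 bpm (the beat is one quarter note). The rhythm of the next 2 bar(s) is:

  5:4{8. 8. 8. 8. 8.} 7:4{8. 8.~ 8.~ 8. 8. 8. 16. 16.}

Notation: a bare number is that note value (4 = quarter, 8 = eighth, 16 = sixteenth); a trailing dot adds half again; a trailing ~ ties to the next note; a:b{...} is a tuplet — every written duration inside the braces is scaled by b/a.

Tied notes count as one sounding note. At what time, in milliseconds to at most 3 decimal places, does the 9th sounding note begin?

note 9 onset = 36/7b = 1783.65ms

1. 0.0ms @ 0 + 208.092ms (3/5)
2. 208.092ms @ 3/5 + 208.092ms (3/5)
3. 416.185ms @ 6/5 + 208.092ms (3/5)
4. 624.277ms @ 9/5 + 208.092ms (3/5)
5. 832.37ms @ 12/5 + 208.092ms (3/5)
6. 1040.462ms @ 3 + 148.637ms (3/7)
7. 1189.1ms @ 24/7 + 445.912ms (9/7)
8. 1635.012ms @ 33/7 + 148.637ms (3/7)
9. 1783.65ms @ 36/7 + 148.637ms (3/7)
10. 1932.287ms @ 39/7 + 74.319ms (3/14)
11. 2006.606ms @ 81/14 + 74.319ms (3/14)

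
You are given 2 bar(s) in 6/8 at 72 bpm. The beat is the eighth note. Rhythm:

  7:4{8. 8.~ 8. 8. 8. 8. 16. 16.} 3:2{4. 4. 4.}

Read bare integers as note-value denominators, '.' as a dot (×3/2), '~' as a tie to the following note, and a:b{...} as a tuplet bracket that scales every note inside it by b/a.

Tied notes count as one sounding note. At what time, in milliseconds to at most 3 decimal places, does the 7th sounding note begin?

note 7 onset = 39/7b = 4642.857ms

1. 0.0ms @ 0 + 714.286ms (6/7)
2. 714.286ms @ 6/7 + 1428.571ms (12/7)
3. 2142.857ms @ 18/7 + 714.286ms (6/7)
4. 2857.143ms @ 24/7 + 714.286ms (6/7)
5. 3571.429ms @ 30/7 + 714.286ms (6/7)
6. 4285.714ms @ 36/7 + 357.143ms (3/7)
7. 4642.857ms @ 39/7 + 357.143ms (3/7)
8. 5000.0ms @ 6 + 1666.667ms (2)
9. 6666.667ms @ 8 + 1666.667ms (2)
10. 8333.333ms @ 10 + 1666.667ms (2)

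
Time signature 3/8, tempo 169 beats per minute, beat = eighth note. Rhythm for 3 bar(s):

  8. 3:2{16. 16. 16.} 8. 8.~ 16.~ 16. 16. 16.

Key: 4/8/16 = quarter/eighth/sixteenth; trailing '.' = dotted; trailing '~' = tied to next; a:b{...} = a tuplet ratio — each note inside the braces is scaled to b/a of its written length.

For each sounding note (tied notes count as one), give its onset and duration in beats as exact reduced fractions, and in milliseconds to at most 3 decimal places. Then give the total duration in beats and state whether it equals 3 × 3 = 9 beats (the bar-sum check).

1) 0.0ms=0b +532.544ms=3/2b
2) 532.544ms=3/2b +177.515ms=1/2b
3) 710.059ms=2b +177.515ms=1/2b
4) 887.574ms=5/2b +177.515ms=1/2b
5) 1065.089ms=3b +532.544ms=3/2b
6) 1597.633ms=9/2b +1065.089ms=3b
7) 2662.722ms=15/2b +266.272ms=3/4b
8) 2928.994ms=33/4b +266.272ms=3/4b
Σ=9b of 9 (169bpm 3/8) — PASS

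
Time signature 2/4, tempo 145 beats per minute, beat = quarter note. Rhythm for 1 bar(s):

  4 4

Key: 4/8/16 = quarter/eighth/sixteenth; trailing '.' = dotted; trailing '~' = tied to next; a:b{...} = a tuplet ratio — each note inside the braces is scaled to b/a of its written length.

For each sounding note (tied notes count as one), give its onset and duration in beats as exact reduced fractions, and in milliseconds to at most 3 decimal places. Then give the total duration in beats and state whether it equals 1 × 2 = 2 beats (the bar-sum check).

1) 0.0ms=0b +413.793ms=1b
2) 413.793ms=1b +413.793ms=1b
Σ=2b of 2 (145bpm 2/4) — PASS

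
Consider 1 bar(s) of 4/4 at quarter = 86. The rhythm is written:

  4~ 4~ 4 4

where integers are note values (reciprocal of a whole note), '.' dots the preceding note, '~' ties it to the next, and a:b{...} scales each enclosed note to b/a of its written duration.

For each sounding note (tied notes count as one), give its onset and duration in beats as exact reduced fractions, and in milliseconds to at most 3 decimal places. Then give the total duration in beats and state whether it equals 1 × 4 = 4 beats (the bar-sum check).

1) 0.0ms=0b +2093.023ms=3b
2) 2093.023ms=3b +697.674ms=1b
Σ=4b of 4 (86bpm 4/4) — PASS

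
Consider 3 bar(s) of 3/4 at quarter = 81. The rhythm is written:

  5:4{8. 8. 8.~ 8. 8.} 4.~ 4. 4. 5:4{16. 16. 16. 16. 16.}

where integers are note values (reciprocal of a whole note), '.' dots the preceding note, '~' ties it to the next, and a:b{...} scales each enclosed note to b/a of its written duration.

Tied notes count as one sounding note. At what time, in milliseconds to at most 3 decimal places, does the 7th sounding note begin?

note 7 onset = 15/2b = 5555.556ms

1. 0.0ms @ 0 + 444.444ms (3/5)
2. 444.444ms @ 3/5 + 444.444ms (3/5)
3. 888.889ms @ 6/5 + 888.889ms (6/5)
4. 1777.778ms @ 12/5 + 444.444ms (3/5)
5. 2222.222ms @ 3 + 2222.222ms (3)
6. 4444.444ms @ 6 + 1111.111ms (3/2)
7. 5555.556ms @ 15/2 + 222.222ms (3/10)
8. 5777.778ms @ 39/5 + 222.222ms (3/10)
9. 6000.0ms @ 81/10 + 222.222ms (3/10)
10. 6222.222ms @ 42/5 + 222.222ms (3/10)
11. 6444.444ms @ 87/10 + 222.222ms (3/10)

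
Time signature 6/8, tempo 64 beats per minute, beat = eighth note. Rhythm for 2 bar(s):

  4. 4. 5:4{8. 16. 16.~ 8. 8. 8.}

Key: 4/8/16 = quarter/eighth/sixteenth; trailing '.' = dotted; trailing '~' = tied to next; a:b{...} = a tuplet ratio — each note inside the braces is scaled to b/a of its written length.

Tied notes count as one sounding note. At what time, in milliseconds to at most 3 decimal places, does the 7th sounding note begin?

note 7 onset = 54/5b = 10125.0ms

1. 0.0ms @ 0 + 2812.5ms (3)
2. 2812.5ms @ 3 + 2812.5ms (3)
3. 5625.0ms @ 6 + 1125.0ms (6/5)
4. 6750.0ms @ 36/5 + 562.5ms (3/5)
5. 7312.5ms @ 39/5 + 1687.5ms (9/5)
6. 9000.0ms @ 48/5 + 1125.0ms (6/5)
7. 10125.0ms @ 54/5 + 1125.0ms (6/5)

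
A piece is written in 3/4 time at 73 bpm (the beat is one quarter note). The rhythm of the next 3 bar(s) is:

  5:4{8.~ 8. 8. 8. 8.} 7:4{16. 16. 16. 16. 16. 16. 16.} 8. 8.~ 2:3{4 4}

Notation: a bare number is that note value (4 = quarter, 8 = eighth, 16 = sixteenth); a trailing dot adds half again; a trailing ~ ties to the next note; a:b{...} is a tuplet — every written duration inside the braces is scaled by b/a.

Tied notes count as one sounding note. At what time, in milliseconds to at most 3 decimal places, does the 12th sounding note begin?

note 12 onset = 9/2b = 3698.63ms

1. 0.0ms @ 0 + 986.301ms (6/5)
2. 986.301ms @ 6/5 + 493.151ms (3/5)
3. 1479.452ms @ 9/5 + 493.151ms (3/5)
4. 1972.603ms @ 12/5 + 493.151ms (3/5)
5. 2465.753ms @ 3 + 176.125ms (3/14)
6. 2641.879ms @ 45/14 + 176.125ms (3/14)
7. 2818.004ms @ 24/7 + 176.125ms (3/14)
8. 2994.129ms @ 51/14 + 176.125ms (3/14)
9. 3170.254ms @ 27/7 + 176.125ms (3/14)
10. 3346.38ms @ 57/14 + 176.125ms (3/14)
11. 3522.505ms @ 30/7 + 176.125ms (3/14)
12. 3698.63ms @ 9/2 + 616.438ms (3/4)
13. 4315.068ms @ 21/4 + 1849.315ms (9/4)
14. 6164.384ms @ 15/2 + 1232.877ms (3/2)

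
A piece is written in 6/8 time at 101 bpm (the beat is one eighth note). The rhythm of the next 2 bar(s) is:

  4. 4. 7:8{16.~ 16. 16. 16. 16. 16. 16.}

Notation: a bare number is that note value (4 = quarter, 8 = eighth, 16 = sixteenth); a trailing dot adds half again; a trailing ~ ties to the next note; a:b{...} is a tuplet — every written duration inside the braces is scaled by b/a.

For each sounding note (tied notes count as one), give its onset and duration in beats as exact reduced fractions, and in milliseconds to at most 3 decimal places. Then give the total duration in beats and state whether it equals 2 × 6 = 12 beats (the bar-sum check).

1) 0.0ms=0b +1782.178ms=3b
2) 1782.178ms=3b +1782.178ms=3b
3) 3564.356ms=6b +1018.388ms=12/7b
4) 4582.744ms=54/7b +509.194ms=6/7b
5) 5091.938ms=60/7b +509.194ms=6/7b
6) 5601.132ms=66/7b +509.194ms=6/7b
7) 6110.325ms=72/7b +509.194ms=6/7b
8) 6619.519ms=78/7b +509.194ms=6/7b
Σ=12b of 12 (101bpm 6/8) — PASS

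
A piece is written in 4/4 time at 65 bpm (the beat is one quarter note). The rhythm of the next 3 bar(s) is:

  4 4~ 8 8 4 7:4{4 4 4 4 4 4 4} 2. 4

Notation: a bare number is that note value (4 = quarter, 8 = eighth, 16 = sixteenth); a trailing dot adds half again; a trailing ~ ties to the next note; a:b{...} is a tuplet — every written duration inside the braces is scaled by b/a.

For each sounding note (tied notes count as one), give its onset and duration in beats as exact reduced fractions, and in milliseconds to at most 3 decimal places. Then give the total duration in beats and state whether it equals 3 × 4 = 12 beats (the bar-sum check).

1) 0.0ms=0b +923.077ms=1b
2) 923.077ms=1b +1384.615ms=3/2b
3) 2307.692ms=5/2b +461.538ms=1/2b
4) 2769.231ms=3b +923.077ms=1b
5) 3692.308ms=4b +527.473ms=4/7b
6) 4219.78ms=32/7b +527.473ms=4/7b
7) 4747.253ms=36/7b +527.473ms=4/7b
8) 5274.725ms=40/7b +527.473ms=4/7b
9) 5802.198ms=44/7b +527.473ms=4/7b
10) 6329.67ms=48/7b +527.473ms=4/7b
11) 6857.143ms=52/7b +527.473ms=4/7b
12) 7384.615ms=8b +2769.231ms=3b
13) 10153.846ms=11b +923.077ms=1b
Σ=12b of 12 (65bpm 4/4) — PASS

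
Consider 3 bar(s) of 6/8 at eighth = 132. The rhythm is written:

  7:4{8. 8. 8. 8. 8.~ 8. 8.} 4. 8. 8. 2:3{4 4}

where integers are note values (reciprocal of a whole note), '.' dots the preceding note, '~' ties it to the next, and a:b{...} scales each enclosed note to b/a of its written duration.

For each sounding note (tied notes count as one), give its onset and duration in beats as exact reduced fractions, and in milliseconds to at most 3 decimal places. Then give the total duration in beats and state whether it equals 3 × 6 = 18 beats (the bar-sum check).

1) 0.0ms=0b +389.61ms=6/7b
2) 389.61ms=6/7b +389.61ms=6/7b
3) 779.221ms=12/7b +389.61ms=6/7b
4) 1168.831ms=18/7b +389.61ms=6/7b
5) 1558.442ms=24/7b +779.221ms=12/7b
6) 2337.662ms=36/7b +389.61ms=6/7b
7) 2727.273ms=6b +1363.636ms=3b
8) 4090.909ms=9b +681.818ms=3/2b
9) 4772.727ms=21/2b +681.818ms=3/2b
10) 5454.545ms=12b +1363.636ms=3b
11) 6818.182ms=15b +1363.636ms=3b
Σ=18b of 18 (132bpm 6/8) — PASS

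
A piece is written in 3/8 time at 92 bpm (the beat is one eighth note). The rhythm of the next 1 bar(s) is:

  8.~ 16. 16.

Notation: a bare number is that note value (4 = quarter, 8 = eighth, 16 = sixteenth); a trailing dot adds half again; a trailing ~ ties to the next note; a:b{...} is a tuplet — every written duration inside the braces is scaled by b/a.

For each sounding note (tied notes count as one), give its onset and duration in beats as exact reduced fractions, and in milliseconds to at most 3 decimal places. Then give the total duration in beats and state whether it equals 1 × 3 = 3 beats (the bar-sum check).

1) 0.0ms=0b +1467.391ms=9/4b
2) 1467.391ms=9/4b +489.13ms=3/4b
Σ=3b of 3 (92bpm 3/8) — PASS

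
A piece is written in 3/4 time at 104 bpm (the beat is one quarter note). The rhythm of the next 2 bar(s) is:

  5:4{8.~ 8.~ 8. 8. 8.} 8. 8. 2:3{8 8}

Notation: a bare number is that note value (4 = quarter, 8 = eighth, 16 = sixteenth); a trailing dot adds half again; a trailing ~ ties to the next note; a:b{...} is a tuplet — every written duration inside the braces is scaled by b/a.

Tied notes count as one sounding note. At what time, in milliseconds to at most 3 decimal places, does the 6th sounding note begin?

1. 0.0ms @ 0 + 1038.462ms (9/5)
2. 1038.462ms @ 9/5 + 346.154ms (3/5)
3. 1384.615ms @ 12/5 + 346.154ms (3/5)
4. 1730.769ms @ 3 + 432.692ms (3/4)
5. 2163.462ms @ 15/4 + 432.692ms (3/4)
6. 2596.154ms @ 9/2 + 432.692ms (3/4)
7. 3028.846ms @ 21/4 + 432.692ms (3/4)

note 6 onset = 9/2b = 2596.154ms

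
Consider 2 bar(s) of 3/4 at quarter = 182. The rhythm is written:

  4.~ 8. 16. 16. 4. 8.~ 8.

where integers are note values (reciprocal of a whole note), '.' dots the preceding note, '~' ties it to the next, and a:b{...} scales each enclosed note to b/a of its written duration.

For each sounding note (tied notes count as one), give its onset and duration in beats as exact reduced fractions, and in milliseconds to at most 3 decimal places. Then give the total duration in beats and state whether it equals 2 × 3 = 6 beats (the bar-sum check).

1) 0.0ms=0b +741.758ms=9/4b
2) 741.758ms=9/4b +123.626ms=3/8b
3) 865.385ms=21/8b +123.626ms=3/8b
4) 989.011ms=3b +494.505ms=3/2b
5) 1483.516ms=9/2b +494.505ms=3/2b
Σ=6b of 6 (182bpm 3/4) — PASS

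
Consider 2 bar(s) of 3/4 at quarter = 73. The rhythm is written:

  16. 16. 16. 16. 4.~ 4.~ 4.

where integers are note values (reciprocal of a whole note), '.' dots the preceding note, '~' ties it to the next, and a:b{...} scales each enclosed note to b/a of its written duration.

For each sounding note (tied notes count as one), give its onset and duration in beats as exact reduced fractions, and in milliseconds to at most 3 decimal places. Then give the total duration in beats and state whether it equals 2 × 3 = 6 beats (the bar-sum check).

1) 0.0ms=0b +308.219ms=3/8b
2) 308.219ms=3/8b +308.219ms=3/8b
3) 616.438ms=3/4b +308.219ms=3/8b
4) 924.658ms=9/8b +308.219ms=3/8b
5) 1232.877ms=3/2b +3698.63ms=9/2b
Σ=6b of 6 (73bpm 3/4) — PASS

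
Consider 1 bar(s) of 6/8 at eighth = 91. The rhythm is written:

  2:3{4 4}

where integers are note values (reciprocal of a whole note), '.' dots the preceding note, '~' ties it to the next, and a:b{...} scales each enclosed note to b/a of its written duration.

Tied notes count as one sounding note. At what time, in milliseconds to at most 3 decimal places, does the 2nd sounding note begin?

note 2 onset = 3b = 1978.022ms

1. 0.0ms @ 0 + 1978.022ms (3)
2. 1978.022ms @ 3 + 1978.022ms (3)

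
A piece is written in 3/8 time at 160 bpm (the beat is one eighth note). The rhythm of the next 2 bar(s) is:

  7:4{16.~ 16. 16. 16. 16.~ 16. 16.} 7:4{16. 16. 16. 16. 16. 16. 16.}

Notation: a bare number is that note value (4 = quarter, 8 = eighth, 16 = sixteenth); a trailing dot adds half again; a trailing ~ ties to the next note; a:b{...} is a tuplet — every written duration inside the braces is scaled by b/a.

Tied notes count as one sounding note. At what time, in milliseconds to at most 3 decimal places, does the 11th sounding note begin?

note 11 onset = 36/7b = 1928.571ms

1. 0.0ms @ 0 + 321.429ms (6/7)
2. 321.429ms @ 6/7 + 160.714ms (3/7)
3. 482.143ms @ 9/7 + 160.714ms (3/7)
4. 642.857ms @ 12/7 + 321.429ms (6/7)
5. 964.286ms @ 18/7 + 160.714ms (3/7)
6. 1125.0ms @ 3 + 160.714ms (3/7)
7. 1285.714ms @ 24/7 + 160.714ms (3/7)
8. 1446.429ms @ 27/7 + 160.714ms (3/7)
9. 1607.143ms @ 30/7 + 160.714ms (3/7)
10. 1767.857ms @ 33/7 + 160.714ms (3/7)
11. 1928.571ms @ 36/7 + 160.714ms (3/7)
12. 2089.286ms @ 39/7 + 160.714ms (3/7)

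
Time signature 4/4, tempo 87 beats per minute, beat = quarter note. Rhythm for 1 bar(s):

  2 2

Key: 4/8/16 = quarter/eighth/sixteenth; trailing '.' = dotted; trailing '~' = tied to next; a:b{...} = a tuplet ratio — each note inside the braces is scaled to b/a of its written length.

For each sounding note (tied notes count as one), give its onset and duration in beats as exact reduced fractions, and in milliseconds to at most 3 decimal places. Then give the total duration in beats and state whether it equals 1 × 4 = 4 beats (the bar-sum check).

1) 0.0ms=0b +1379.31ms=2b
2) 1379.31ms=2b +1379.31ms=2b
Σ=4b of 4 (87bpm 4/4) — PASS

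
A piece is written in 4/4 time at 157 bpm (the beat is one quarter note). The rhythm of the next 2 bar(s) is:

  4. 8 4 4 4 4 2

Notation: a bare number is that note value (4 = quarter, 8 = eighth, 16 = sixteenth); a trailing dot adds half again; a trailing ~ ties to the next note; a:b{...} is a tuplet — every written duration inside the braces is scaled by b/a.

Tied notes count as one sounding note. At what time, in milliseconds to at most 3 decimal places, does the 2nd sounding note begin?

note 2 onset = 3/2b = 573.248ms

1. 0.0ms @ 0 + 573.248ms (3/2)
2. 573.248ms @ 3/2 + 191.083ms (1/2)
3. 764.331ms @ 2 + 382.166ms (1)
4. 1146.497ms @ 3 + 382.166ms (1)
5. 1528.662ms @ 4 + 382.166ms (1)
6. 1910.828ms @ 5 + 382.166ms (1)
7. 2292.994ms @ 6 + 764.331ms (2)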